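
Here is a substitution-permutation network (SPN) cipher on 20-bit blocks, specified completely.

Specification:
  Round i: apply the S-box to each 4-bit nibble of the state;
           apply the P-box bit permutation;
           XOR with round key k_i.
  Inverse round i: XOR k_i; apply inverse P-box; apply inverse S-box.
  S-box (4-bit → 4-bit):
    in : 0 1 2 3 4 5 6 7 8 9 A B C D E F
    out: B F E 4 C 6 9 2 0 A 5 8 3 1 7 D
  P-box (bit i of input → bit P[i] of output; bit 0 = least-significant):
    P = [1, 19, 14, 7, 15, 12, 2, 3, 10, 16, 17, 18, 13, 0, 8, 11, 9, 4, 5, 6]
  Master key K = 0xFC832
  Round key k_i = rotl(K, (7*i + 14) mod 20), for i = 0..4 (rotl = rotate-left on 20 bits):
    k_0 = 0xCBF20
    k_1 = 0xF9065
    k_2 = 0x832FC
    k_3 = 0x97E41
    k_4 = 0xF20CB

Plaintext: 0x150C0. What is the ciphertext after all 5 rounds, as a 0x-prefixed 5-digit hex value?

s_0 = plaintext = 0x150C0
s_1 = Round(s_0, k_0) = 0x128D3
s_2 = Round(s_1, k_1) = 0xF5B14
s_3 = Round(s_2, k_2) = 0xCE111
s_4 = Round(s_3, k_3) = 0x689DE
s_5 = Round(s_4, k_4) = 0x2E289

0x2E289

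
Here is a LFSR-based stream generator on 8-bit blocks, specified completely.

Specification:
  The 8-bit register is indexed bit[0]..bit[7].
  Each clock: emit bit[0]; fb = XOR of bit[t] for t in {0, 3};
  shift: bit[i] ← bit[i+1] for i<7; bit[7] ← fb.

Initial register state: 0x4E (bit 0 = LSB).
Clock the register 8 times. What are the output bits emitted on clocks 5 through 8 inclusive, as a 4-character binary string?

0010

reg_0 = 0x4E
clock 1: out=0, reg = 0xA7
clock 2: out=1, reg = 0xD3
clock 3: out=1, reg = 0xE9
clock 4: out=1, reg = 0x74
clock 5: out=0, reg = 0x3A
clock 6: out=0, reg = 0x9D
clock 7: out=1, reg = 0x4E
clock 8: out=0, reg = 0xA7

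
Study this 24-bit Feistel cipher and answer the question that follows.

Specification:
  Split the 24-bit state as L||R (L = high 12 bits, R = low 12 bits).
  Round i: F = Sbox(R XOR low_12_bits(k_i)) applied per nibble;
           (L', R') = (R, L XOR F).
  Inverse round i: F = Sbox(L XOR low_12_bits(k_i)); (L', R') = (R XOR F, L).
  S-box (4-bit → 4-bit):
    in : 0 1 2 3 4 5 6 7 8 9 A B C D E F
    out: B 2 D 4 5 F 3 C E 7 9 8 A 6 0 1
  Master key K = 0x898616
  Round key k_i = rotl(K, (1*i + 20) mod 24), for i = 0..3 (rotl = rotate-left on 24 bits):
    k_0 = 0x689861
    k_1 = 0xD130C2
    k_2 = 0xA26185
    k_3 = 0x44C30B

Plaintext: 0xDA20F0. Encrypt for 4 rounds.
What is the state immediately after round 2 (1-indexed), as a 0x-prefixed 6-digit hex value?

s_0 = plaintext = 0xDA20F0
s_1 = Round(s_0, k_0) = 0x0F03D0
s_2 = Round(s_1, k_1) = 0x3D04DD
s_3 = Round(s_2, k_2) = 0x4DDC2E
s_4 = Round(s_3, k_3) = 0xC2E502

0x3D04DD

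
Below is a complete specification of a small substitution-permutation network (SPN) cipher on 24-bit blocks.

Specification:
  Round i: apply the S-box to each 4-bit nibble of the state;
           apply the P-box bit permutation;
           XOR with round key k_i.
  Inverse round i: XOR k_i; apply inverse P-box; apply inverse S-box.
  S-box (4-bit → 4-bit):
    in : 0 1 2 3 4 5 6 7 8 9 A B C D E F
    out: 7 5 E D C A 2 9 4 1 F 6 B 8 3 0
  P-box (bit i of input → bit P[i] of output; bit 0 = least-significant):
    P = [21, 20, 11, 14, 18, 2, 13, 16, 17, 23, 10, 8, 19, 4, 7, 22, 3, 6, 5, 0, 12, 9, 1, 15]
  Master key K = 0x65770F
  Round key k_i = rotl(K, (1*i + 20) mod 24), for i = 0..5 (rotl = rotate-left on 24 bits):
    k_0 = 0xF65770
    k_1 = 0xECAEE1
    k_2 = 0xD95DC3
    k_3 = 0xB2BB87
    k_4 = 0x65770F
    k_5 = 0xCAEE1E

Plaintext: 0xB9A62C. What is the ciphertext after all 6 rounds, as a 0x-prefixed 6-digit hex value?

0x361921

s_0 = plaintext = 0xB9A62C
s_1 = Round(s_0, k_0) = 0x0F35EE
s_2 = Round(s_1, k_1) = 0x10BD67
s_3 = Round(s_2, k_2) = 0xF90C3D
s_4 = Round(s_3, k_3) = 0x3DDA1F
s_5 = Round(s_4, k_4) = 0xA3C20C
s_6 = Round(s_5, k_5) = 0x361921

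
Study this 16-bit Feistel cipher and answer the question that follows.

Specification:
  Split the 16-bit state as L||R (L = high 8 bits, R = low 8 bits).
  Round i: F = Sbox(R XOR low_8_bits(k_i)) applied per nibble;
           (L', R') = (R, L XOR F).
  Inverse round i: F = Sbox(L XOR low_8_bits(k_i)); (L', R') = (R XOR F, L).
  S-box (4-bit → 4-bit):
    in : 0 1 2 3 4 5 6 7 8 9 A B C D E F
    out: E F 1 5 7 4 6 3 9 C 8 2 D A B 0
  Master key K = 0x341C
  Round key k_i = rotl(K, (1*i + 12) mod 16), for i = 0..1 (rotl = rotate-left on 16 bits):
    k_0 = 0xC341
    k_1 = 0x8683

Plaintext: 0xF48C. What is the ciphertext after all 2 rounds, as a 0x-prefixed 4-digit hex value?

0x2E06

s_0 = plaintext = 0xF48C
s_1 = Round(s_0, k_0) = 0x8C2E
s_2 = Round(s_1, k_1) = 0x2E06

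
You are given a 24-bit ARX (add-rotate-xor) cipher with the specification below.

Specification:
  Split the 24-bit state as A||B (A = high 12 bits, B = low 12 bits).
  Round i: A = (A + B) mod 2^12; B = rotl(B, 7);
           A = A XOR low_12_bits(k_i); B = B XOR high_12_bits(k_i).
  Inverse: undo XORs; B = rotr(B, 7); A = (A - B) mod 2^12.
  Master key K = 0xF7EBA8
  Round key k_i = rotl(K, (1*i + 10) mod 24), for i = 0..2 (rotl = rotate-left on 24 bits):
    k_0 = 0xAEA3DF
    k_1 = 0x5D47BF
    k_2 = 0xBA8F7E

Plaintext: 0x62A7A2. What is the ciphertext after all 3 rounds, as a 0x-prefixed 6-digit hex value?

0x321ED8

s_0 = plaintext = 0x62A7A2
s_1 = Round(s_0, k_0) = 0xE13BD7
s_2 = Round(s_1, k_1) = 0xE55E0A
s_3 = Round(s_2, k_2) = 0x321ED8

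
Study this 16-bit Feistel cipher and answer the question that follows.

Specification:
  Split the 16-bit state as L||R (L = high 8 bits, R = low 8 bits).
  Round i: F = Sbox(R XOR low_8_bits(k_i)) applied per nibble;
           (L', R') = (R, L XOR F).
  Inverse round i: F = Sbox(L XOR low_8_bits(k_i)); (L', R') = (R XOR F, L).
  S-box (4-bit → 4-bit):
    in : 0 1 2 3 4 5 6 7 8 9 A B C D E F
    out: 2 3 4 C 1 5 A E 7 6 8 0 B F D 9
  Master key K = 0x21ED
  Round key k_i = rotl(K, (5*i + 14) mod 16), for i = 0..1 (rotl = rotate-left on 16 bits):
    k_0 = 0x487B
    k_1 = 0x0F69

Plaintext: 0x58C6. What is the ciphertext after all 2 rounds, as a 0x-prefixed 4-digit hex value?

0x570B

s_0 = plaintext = 0x58C6
s_1 = Round(s_0, k_0) = 0xC657
s_2 = Round(s_1, k_1) = 0x570B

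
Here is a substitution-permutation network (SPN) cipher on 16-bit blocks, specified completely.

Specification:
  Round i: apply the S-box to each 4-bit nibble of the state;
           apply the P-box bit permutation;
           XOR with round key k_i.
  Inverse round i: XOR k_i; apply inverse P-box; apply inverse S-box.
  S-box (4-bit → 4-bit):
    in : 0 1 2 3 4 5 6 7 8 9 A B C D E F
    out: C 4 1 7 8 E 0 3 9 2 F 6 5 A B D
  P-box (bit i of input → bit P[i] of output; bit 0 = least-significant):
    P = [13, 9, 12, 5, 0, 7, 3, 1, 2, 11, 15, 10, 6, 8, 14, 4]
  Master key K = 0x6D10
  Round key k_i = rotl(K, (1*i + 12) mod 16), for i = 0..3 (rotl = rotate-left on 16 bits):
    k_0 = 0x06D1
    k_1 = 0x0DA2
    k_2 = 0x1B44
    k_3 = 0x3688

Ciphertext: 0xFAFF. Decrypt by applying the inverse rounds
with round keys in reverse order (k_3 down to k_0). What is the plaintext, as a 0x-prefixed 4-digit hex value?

s_0 = ciphertext = 0xFAFF
s_1 = InvRound(s_0, k_3) = 0xFA84
s_2 = InvRound(s_1, k_2) = 0x3192
s_3 = InvRound(s_2, k_1) = 0x4D6F
s_4 = InvRound(s_3, k_0) = 0x575D

0x575D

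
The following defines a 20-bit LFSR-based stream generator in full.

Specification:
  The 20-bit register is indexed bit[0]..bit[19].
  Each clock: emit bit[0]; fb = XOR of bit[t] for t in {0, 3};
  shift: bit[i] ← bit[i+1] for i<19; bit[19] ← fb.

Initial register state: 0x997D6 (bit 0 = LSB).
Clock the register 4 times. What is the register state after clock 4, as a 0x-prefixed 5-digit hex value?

0xC997D

reg_0 = 0x997D6
clock 1: out=0, reg = 0x4CBEB
clock 2: out=1, reg = 0x265F5
clock 3: out=1, reg = 0x932FA
clock 4: out=0, reg = 0xC997D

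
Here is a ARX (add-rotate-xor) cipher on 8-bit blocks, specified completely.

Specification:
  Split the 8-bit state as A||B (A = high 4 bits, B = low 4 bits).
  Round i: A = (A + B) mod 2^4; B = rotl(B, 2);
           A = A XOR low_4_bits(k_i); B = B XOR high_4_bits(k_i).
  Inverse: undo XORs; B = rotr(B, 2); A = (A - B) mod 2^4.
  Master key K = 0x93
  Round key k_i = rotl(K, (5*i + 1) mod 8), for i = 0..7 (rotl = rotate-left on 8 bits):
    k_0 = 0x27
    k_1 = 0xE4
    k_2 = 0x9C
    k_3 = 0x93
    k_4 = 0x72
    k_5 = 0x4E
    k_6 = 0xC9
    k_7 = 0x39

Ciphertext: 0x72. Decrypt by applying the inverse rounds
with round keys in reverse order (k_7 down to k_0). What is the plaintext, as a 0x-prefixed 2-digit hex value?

s_0 = ciphertext = 0x72
s_1 = InvRound(s_0, k_7) = 0xA4
s_2 = InvRound(s_1, k_6) = 0x12
s_3 = InvRound(s_2, k_5) = 0x69
s_4 = InvRound(s_3, k_4) = 0x9B
s_5 = InvRound(s_4, k_3) = 0x28
s_6 = InvRound(s_5, k_2) = 0xA4
s_7 = InvRound(s_6, k_1) = 0x4A
s_8 = InvRound(s_7, k_0) = 0x12

0x12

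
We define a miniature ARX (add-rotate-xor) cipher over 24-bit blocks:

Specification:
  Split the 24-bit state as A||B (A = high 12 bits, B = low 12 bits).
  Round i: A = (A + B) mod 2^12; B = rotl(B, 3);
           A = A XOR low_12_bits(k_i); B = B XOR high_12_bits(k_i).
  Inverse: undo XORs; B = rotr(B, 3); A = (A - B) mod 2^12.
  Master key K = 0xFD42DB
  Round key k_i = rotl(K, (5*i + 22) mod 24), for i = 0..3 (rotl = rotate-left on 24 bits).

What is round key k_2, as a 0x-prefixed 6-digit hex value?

K = 0xFD42DB
k_0 = rotl(K, (5*0+22) mod 24) = rotl(K, 22) = 0xFF50B6
k_1 = rotl(K, (5*1+22) mod 24) = rotl(K, 3) = 0xEA16DF
k_2 = rotl(K, (5*2+22) mod 24) = rotl(K, 8) = 0x42DBFD

0x42DBFD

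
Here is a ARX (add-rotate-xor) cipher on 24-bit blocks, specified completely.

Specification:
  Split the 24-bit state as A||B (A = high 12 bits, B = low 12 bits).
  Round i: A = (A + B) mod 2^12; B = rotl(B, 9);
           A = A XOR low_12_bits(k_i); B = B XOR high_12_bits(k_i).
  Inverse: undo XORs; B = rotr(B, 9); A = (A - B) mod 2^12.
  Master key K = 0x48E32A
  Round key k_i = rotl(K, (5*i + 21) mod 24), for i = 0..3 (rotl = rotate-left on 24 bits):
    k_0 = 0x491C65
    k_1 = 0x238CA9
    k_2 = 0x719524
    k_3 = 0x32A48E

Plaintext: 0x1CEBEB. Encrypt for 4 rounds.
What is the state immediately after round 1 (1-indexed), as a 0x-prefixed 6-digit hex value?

s_0 = plaintext = 0x1CEBEB
s_1 = Round(s_0, k_0) = 0x1DC3EC
s_2 = Round(s_1, k_1) = 0x961A45
s_3 = Round(s_2, k_2) = 0x682C51
s_4 = Round(s_3, k_3) = 0x65D0A0

0x1DC3EC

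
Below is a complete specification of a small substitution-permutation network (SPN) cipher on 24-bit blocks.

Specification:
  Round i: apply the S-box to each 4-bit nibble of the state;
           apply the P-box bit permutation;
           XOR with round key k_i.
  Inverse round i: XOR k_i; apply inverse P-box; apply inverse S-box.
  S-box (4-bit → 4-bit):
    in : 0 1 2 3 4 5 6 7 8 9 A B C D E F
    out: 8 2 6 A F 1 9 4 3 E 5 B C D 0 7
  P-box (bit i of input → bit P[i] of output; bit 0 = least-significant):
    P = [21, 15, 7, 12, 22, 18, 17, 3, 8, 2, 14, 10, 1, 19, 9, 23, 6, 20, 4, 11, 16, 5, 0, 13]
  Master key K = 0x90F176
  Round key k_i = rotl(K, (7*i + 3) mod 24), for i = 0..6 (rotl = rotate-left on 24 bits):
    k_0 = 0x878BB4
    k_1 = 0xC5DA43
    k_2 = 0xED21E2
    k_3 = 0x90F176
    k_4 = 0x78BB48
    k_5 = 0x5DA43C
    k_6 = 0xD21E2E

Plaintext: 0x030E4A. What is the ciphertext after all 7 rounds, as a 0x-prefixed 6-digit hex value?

s_0 = plaintext = 0x030E4A
s_1 = Round(s_0, k_0) = 0x71A33C
s_2 = Round(s_1, k_1) = 0xD1CCCC
s_3 = Round(s_2, k_2) = 0x7E576B
s_4 = Round(s_3, k_3) = 0xF0217D
s_5 = Round(s_4, k_4) = 0x53A1ED
s_6 = Round(s_5, k_5) = 0x6CBEBA
s_7 = Round(s_6, k_6) = 0x3F36B4

0x3F36B4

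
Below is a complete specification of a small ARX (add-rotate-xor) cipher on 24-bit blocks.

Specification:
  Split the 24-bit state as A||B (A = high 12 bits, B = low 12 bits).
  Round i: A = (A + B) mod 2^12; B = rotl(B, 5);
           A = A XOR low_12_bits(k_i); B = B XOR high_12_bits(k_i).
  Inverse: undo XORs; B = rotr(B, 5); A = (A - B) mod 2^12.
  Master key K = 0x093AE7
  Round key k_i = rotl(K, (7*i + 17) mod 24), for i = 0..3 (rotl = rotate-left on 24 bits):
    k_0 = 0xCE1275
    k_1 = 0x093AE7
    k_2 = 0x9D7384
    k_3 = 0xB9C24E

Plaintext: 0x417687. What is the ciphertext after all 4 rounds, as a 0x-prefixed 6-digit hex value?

s_0 = plaintext = 0x417687
s_1 = Round(s_0, k_0) = 0x8EBC0C
s_2 = Round(s_1, k_1) = 0xE1010B
s_3 = Round(s_2, k_2) = 0xC9F8B5
s_4 = Round(s_3, k_3) = 0x71AD2D

0x71AD2D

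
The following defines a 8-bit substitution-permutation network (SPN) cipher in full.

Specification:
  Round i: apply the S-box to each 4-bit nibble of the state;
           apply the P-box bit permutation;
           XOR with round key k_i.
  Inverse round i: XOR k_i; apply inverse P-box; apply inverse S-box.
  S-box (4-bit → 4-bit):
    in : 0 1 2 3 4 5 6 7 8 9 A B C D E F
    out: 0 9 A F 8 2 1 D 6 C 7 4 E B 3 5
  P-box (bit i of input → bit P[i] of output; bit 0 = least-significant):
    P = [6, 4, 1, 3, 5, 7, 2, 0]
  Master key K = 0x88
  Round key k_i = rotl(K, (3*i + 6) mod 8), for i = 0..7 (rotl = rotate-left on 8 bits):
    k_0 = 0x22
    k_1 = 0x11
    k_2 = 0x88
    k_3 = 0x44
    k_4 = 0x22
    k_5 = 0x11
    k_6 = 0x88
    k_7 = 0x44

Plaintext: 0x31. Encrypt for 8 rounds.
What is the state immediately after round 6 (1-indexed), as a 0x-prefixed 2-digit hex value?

0x89

s_0 = plaintext = 0x31
s_1 = Round(s_0, k_0) = 0xCF
s_2 = Round(s_1, k_1) = 0xD6
s_3 = Round(s_2, k_2) = 0x69
s_4 = Round(s_3, k_3) = 0x6E
s_5 = Round(s_4, k_4) = 0x52
s_6 = Round(s_5, k_5) = 0x89
s_7 = Round(s_6, k_6) = 0x06
s_8 = Round(s_7, k_7) = 0x04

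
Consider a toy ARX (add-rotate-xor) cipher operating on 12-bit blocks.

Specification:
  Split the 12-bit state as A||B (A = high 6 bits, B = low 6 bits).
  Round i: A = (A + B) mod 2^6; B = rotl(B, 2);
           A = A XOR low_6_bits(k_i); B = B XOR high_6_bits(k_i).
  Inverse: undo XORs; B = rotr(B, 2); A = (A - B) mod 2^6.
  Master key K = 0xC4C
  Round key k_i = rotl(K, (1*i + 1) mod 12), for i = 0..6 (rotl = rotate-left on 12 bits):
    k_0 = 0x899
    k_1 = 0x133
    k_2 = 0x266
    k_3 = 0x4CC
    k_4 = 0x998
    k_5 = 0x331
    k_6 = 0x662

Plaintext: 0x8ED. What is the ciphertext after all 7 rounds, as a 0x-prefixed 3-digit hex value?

0xCA2

s_0 = plaintext = 0x8ED
s_1 = Round(s_0, k_0) = 0x254
s_2 = Round(s_1, k_1) = 0xB95
s_3 = Round(s_2, k_2) = 0x95C
s_4 = Round(s_3, k_3) = 0x362
s_5 = Round(s_4, k_4) = 0xDEC
s_6 = Round(s_5, k_5) = 0x4BE
s_7 = Round(s_6, k_6) = 0xCA2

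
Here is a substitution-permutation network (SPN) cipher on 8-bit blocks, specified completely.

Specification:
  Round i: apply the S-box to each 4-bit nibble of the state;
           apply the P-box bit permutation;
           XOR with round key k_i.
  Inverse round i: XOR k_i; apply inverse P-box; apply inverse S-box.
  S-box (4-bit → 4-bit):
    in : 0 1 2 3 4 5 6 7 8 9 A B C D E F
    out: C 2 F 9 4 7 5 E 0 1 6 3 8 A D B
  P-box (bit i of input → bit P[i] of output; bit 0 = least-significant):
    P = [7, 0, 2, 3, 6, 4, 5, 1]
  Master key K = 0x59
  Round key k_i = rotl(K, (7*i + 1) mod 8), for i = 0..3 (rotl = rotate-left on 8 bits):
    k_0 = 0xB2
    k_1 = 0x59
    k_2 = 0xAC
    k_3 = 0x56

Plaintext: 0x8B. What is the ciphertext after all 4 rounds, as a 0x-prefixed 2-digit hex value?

0x32

s_0 = plaintext = 0x8B
s_1 = Round(s_0, k_0) = 0x33
s_2 = Round(s_1, k_1) = 0x93
s_3 = Round(s_2, k_2) = 0x64
s_4 = Round(s_3, k_3) = 0x32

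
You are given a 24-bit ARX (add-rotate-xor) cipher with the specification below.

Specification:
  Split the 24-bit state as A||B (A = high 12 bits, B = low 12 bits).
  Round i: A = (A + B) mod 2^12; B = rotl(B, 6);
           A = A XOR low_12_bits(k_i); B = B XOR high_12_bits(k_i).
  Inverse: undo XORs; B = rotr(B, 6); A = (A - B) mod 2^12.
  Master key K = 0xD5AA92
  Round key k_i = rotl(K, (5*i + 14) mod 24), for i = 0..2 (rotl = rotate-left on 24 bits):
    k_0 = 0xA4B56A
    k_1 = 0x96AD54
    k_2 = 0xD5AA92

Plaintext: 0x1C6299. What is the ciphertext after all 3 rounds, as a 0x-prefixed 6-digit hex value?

0x3EEBFE

s_0 = plaintext = 0x1C6299
s_1 = Round(s_0, k_0) = 0x135C01
s_2 = Round(s_1, k_1) = 0x06291A
s_3 = Round(s_2, k_2) = 0x3EEBFE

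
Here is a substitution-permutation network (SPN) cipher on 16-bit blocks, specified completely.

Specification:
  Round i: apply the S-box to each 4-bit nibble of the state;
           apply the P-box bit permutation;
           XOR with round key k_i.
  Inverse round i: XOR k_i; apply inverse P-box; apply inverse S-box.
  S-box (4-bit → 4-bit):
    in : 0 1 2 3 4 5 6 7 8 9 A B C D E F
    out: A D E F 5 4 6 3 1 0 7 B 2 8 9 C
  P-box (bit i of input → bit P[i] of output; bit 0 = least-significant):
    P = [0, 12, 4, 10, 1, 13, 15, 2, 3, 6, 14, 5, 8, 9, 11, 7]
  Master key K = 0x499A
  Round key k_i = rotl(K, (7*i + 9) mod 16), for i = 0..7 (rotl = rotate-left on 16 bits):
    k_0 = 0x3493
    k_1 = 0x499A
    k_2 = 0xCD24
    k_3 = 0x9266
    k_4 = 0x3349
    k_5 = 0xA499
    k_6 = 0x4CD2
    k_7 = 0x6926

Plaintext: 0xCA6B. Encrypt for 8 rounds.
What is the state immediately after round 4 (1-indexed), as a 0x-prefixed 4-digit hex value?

s_0 = plaintext = 0xCA6B
s_1 = Round(s_0, k_0) = 0xC2DA
s_2 = Round(s_1, k_1) = 0x1BEF
s_3 = Round(s_2, k_2) = 0xC0DA
s_4 = Round(s_3, k_3) = 0x8013
s_5 = Round(s_4, k_4) = 0xA63E
s_6 = Round(s_5, k_5) = 0x4BDE
s_7 = Round(s_6, k_6) = 0x41BF
s_8 = Round(s_7, k_7) = 0x0418

0x8013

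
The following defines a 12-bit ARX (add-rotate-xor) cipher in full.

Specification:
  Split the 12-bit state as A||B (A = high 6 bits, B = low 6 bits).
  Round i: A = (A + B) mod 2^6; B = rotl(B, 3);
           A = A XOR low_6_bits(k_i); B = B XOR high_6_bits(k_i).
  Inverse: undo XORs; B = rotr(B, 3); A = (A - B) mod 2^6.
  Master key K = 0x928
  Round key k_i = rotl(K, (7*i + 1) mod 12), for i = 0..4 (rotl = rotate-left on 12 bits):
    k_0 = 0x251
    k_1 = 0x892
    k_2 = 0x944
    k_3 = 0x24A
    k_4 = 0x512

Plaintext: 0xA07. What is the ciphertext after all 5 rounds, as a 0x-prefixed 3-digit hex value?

s_0 = plaintext = 0xA07
s_1 = Round(s_0, k_0) = 0xFB1
s_2 = Round(s_1, k_1) = 0xF6C
s_3 = Round(s_2, k_2) = 0xB40
s_4 = Round(s_3, k_3) = 0x9C9
s_5 = Round(s_4, k_4) = 0x89D

0x89D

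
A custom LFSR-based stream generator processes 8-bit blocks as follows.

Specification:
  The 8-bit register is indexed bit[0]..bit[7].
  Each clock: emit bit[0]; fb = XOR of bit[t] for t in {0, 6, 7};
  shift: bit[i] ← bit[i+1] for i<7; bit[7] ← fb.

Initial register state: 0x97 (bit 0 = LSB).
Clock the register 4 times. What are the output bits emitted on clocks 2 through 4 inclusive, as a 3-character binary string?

reg_0 = 0x97
clock 1: out=1, reg = 0x4B
clock 2: out=1, reg = 0x25
clock 3: out=1, reg = 0x92
clock 4: out=0, reg = 0xC9

110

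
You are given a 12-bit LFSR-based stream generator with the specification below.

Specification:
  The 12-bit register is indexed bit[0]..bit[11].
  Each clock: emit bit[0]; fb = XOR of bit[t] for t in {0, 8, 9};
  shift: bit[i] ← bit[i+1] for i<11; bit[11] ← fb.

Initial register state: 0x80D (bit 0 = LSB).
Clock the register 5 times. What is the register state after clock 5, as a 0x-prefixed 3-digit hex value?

reg_0 = 0x80D
clock 1: out=1, reg = 0xC06
clock 2: out=0, reg = 0x603
clock 3: out=1, reg = 0x301
clock 4: out=1, reg = 0x980
clock 5: out=0, reg = 0xCC0

0xCC0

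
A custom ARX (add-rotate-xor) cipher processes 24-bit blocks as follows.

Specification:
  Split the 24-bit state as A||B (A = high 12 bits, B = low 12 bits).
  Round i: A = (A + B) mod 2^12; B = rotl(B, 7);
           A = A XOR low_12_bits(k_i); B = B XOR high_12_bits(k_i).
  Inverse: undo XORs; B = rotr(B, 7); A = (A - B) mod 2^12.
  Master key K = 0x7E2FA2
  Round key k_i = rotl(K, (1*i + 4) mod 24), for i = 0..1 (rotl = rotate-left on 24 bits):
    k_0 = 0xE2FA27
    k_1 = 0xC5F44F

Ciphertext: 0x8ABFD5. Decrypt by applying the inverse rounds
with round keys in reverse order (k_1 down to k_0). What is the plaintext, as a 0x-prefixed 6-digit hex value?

0x49CD1E

s_0 = ciphertext = 0x8ABFD5
s_1 = InvRound(s_0, k_1) = 0xB9D147
s_2 = InvRound(s_1, k_0) = 0x49CD1E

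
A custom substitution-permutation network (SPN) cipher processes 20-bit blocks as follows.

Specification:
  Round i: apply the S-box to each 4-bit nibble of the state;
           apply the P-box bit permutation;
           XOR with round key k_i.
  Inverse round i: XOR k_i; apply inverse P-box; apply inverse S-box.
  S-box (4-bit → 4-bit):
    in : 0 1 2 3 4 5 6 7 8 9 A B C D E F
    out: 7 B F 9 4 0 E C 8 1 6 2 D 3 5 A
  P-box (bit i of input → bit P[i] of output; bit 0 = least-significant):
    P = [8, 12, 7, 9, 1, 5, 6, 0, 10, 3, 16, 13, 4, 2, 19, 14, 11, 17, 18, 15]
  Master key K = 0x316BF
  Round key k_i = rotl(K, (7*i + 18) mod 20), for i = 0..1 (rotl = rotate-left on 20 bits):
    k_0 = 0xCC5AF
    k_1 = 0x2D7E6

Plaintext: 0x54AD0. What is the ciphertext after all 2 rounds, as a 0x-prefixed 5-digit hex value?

s_0 = plaintext = 0x54AD0
s_1 = Round(s_0, k_0) = 0x5D405
s_2 = Round(s_1, k_1) = 0x3D790

0x3D790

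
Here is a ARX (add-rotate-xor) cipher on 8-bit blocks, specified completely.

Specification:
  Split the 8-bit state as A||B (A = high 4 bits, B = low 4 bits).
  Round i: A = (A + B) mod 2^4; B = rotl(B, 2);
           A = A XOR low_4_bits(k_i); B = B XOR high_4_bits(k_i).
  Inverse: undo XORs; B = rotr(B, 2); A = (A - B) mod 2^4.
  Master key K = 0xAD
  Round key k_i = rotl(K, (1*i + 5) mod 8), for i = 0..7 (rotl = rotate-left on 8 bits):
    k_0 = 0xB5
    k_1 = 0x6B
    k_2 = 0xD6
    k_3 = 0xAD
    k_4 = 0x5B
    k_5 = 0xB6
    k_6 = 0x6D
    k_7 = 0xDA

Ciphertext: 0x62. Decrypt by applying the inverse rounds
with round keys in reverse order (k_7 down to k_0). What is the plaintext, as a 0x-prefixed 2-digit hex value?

0xDD

s_0 = ciphertext = 0x62
s_1 = InvRound(s_0, k_7) = 0xDF
s_2 = InvRound(s_1, k_6) = 0xA6
s_3 = InvRound(s_2, k_5) = 0x57
s_4 = InvRound(s_3, k_4) = 0x68
s_5 = InvRound(s_4, k_3) = 0x38
s_6 = InvRound(s_5, k_2) = 0x05
s_7 = InvRound(s_6, k_1) = 0xFC
s_8 = InvRound(s_7, k_0) = 0xDD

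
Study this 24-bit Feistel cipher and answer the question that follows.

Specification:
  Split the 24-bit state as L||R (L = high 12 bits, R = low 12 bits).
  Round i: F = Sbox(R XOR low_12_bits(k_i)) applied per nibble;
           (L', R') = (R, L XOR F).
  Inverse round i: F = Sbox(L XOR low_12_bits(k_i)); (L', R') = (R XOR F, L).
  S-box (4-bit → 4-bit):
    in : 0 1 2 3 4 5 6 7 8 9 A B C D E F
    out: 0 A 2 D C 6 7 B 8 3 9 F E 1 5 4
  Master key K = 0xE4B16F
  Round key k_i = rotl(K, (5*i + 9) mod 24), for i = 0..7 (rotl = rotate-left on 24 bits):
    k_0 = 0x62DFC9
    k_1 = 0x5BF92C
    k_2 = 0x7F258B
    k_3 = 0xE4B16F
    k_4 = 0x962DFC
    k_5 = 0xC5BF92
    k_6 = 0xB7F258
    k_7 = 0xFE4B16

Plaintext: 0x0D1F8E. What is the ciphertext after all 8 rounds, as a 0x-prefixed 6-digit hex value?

s_0 = plaintext = 0x0D1F8E
s_1 = Round(s_0, k_0) = 0xF8E01A
s_2 = Round(s_1, k_1) = 0x01AC59
s_3 = Round(s_2, k_2) = 0xC59308
s_4 = Round(s_3, k_3) = 0x308E22
s_5 = Round(s_4, k_4) = 0xE22E1D
s_6 = Round(s_5, k_5) = 0xE1D4A6
s_7 = Round(s_6, k_6) = 0x4A6958
s_8 = Round(s_7, k_7) = 0x958663

0x958663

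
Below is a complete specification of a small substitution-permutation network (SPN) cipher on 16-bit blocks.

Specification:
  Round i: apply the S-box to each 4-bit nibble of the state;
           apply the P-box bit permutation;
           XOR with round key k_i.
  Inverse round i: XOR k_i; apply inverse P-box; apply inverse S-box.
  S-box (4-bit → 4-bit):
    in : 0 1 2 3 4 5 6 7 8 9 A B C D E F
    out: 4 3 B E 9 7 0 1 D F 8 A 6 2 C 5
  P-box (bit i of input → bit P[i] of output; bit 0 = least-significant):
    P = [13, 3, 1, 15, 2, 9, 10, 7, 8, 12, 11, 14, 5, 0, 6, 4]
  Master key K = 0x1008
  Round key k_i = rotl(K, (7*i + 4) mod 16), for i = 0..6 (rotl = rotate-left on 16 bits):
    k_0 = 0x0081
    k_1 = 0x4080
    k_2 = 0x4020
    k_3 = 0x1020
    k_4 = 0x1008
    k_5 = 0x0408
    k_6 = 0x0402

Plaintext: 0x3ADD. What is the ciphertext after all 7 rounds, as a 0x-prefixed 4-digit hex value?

0xCB6B

s_0 = plaintext = 0x3ADD
s_1 = Round(s_0, k_0) = 0x42D8
s_2 = Round(s_1, k_1) = 0xB3B2
s_3 = Round(s_2, k_2) = 0xBAB9
s_4 = Round(s_3, k_3) = 0xF2BB
s_5 = Round(s_4, k_4) = 0xC3E0
s_6 = Round(s_5, k_5) = 0x58CB
s_7 = Round(s_6, k_6) = 0xCB6B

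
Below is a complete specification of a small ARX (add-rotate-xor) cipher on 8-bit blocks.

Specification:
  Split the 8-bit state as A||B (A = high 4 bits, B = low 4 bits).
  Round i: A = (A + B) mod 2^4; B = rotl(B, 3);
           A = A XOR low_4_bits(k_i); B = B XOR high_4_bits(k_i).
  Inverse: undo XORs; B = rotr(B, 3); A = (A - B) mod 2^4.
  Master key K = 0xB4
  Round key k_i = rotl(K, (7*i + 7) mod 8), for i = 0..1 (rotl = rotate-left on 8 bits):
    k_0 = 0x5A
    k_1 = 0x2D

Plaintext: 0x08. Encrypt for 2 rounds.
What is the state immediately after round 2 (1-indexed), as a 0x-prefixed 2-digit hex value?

s_0 = plaintext = 0x08
s_1 = Round(s_0, k_0) = 0x21
s_2 = Round(s_1, k_1) = 0xEA

0xEA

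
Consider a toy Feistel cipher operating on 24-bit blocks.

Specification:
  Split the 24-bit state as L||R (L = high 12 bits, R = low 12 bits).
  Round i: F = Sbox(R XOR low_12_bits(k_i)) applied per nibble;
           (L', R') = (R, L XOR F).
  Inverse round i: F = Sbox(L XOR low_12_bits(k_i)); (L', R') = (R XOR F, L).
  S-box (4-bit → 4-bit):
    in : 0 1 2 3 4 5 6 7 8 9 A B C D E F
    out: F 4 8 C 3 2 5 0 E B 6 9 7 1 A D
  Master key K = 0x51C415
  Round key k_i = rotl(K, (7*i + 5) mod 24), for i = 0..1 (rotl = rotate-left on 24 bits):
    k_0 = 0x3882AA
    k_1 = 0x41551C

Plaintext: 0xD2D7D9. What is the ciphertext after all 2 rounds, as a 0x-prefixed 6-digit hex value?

s_0 = plaintext = 0xD2D7D9
s_1 = Round(s_0, k_0) = 0x7D9F21
s_2 = Round(s_1, k_1) = 0xF21118

0xF21118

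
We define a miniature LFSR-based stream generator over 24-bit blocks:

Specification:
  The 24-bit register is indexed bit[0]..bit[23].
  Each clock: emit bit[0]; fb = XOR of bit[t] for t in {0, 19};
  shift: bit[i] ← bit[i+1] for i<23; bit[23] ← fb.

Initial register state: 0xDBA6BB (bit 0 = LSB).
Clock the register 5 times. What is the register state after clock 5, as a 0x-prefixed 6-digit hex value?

0x06DD35

reg_0 = 0xDBA6BB
clock 1: out=1, reg = 0x6DD35D
clock 2: out=1, reg = 0x36E9AE
clock 3: out=0, reg = 0x1B74D7
clock 4: out=1, reg = 0x0DBA6B
clock 5: out=1, reg = 0x06DD35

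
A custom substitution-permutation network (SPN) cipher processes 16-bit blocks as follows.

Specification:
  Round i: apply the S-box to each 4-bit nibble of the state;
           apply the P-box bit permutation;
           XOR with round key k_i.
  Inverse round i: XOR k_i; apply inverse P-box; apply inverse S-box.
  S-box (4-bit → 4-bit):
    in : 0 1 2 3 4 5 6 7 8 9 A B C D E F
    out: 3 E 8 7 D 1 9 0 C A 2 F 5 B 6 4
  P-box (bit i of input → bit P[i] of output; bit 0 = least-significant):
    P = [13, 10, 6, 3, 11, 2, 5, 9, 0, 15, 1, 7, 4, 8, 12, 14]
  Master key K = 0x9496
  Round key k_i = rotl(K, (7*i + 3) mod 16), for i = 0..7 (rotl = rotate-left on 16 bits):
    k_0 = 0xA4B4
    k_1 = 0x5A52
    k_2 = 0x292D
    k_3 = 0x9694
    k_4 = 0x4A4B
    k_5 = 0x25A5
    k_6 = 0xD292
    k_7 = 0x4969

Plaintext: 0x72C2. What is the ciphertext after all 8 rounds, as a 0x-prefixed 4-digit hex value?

0x3E7A

s_0 = plaintext = 0x72C2
s_1 = Round(s_0, k_0) = 0xAC1C
s_2 = Round(s_1, k_1) = 0x7935
s_3 = Round(s_2, k_2) = 0x8189
s_4 = Round(s_3, k_3) = 0x403E
s_5 = Round(s_4, k_4) = 0x963E
s_6 = Round(s_5, k_5) = 0x6840
s_7 = Round(s_6, k_6) = 0xBC20
s_8 = Round(s_7, k_7) = 0x3E7A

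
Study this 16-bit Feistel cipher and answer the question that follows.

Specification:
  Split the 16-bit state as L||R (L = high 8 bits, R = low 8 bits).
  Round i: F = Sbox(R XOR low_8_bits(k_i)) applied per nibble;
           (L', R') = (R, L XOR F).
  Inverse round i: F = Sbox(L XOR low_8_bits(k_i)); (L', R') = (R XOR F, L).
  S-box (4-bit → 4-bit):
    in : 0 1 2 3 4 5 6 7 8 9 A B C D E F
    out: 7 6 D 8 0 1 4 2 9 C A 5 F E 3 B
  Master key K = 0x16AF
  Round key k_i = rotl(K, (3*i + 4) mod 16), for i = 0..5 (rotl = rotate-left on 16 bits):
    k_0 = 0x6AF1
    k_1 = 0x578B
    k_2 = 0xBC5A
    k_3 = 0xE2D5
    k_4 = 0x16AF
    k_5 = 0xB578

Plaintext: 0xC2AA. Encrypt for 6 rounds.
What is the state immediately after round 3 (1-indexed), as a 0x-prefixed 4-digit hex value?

s_0 = plaintext = 0xC2AA
s_1 = Round(s_0, k_0) = 0xAAD7
s_2 = Round(s_1, k_1) = 0xD7B5
s_3 = Round(s_2, k_2) = 0xB5EC
s_4 = Round(s_3, k_3) = 0xEC39
s_5 = Round(s_4, k_4) = 0x3928
s_6 = Round(s_5, k_5) = 0x282E

0xB5EC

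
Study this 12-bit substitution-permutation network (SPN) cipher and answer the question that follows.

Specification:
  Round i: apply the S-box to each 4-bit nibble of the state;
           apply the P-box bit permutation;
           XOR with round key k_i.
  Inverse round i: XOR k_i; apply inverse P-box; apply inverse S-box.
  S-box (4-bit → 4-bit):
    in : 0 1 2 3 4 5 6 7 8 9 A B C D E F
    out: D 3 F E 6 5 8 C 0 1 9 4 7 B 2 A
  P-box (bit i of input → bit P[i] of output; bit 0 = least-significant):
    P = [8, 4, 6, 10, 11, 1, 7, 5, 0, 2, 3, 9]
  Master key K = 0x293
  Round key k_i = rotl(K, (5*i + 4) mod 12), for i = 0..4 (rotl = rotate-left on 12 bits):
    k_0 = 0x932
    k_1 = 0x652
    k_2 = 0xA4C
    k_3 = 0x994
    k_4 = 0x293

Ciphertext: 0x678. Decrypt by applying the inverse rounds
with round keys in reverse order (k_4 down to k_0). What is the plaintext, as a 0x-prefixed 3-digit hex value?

s_0 = ciphertext = 0x678
s_1 = InvRound(s_0, k_4) = 0x537
s_2 = InvRound(s_1, k_3) = 0x926
s_3 = InvRound(s_2, k_2) = 0x7F5
s_4 = InvRound(s_3, k_1) = 0x139
s_5 = InvRound(s_4, k_0) = 0x518

0x518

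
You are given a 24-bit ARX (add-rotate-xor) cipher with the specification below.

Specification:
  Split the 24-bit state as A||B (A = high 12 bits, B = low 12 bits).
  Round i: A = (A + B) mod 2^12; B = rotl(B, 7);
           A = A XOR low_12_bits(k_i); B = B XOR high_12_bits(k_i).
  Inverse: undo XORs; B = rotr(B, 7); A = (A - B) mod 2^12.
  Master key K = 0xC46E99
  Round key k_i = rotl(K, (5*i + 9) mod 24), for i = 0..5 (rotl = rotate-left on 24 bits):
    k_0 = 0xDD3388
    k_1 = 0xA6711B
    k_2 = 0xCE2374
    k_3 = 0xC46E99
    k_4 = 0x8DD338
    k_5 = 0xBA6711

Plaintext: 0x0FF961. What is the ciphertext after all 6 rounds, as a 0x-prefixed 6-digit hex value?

s_0 = plaintext = 0x0FF961
s_1 = Round(s_0, k_0) = 0x9E8D18
s_2 = Round(s_1, k_1) = 0x61B60F
s_3 = Round(s_2, k_2) = 0xF5EB52
s_4 = Round(s_3, k_3) = 0x42951C
s_5 = Round(s_4, k_4) = 0xA7D6F5
s_6 = Round(s_5, k_5) = 0x663111

0x663111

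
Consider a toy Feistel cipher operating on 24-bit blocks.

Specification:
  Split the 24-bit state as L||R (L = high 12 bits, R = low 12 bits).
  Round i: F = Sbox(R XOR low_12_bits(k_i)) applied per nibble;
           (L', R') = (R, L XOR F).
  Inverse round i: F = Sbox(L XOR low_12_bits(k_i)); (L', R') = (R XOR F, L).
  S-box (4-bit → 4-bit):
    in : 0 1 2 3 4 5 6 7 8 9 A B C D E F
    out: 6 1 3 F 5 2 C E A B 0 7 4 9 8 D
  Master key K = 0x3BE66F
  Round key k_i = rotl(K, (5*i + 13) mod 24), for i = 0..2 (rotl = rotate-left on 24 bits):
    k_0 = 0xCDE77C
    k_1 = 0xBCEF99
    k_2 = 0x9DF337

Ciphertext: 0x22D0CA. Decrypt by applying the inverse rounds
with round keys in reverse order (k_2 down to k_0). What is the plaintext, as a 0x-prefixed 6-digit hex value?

s_0 = ciphertext = 0x22D0CA
s_1 = InvRound(s_0, k_2) = 0x1DA22D
s_2 = InvRound(s_1, k_1) = 0xA721DA
s_3 = InvRound(s_2, k_0) = 0x8B2A72

0x8B2A72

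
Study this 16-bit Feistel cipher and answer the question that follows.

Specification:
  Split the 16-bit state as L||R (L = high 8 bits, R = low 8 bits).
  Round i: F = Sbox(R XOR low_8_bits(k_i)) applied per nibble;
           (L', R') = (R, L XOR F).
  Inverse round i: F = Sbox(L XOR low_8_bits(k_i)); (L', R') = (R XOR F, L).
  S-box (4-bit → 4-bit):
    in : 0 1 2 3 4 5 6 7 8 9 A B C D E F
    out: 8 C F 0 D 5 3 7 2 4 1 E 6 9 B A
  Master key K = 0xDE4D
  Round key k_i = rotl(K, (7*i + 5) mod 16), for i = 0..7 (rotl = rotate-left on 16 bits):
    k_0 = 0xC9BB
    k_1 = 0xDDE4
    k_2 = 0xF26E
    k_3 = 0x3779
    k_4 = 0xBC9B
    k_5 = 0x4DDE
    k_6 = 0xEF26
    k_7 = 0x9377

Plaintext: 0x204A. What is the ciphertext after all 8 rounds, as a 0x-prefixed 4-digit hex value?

s_0 = plaintext = 0x204A
s_1 = Round(s_0, k_0) = 0x4A8C
s_2 = Round(s_1, k_1) = 0x8C78
s_3 = Round(s_2, k_2) = 0x784F
s_4 = Round(s_3, k_3) = 0x4F7B
s_5 = Round(s_4, k_4) = 0x7BF7
s_6 = Round(s_5, k_5) = 0xF78F
s_7 = Round(s_6, k_6) = 0x8FE3
s_8 = Round(s_7, k_7) = 0xE3C2

0xE3C2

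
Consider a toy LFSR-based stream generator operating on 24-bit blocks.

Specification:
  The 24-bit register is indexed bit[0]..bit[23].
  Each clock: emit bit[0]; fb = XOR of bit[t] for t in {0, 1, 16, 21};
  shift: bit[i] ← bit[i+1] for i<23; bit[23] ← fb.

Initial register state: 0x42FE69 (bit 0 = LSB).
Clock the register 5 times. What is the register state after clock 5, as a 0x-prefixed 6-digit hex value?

0xAA17F3

reg_0 = 0x42FE69
clock 1: out=1, reg = 0xA17F34
clock 2: out=0, reg = 0x50BF9A
clock 3: out=0, reg = 0xA85FCD
clock 4: out=1, reg = 0x542FE6
clock 5: out=0, reg = 0xAA17F3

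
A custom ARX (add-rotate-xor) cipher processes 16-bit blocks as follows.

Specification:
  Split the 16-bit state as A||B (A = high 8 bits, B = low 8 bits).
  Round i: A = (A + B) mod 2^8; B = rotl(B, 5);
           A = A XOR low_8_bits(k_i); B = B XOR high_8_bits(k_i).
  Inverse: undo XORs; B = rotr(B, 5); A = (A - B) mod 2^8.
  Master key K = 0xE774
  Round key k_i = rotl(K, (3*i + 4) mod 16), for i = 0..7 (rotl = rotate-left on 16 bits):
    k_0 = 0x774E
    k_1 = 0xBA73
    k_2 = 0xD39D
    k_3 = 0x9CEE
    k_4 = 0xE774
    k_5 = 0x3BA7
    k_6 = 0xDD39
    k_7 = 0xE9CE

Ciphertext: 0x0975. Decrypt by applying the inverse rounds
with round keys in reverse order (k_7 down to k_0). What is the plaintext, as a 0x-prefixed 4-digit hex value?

0x2143

s_0 = ciphertext = 0x0975
s_1 = InvRound(s_0, k_7) = 0xE3E4
s_2 = InvRound(s_1, k_6) = 0x11C9
s_3 = InvRound(s_2, k_5) = 0x1F97
s_4 = InvRound(s_3, k_4) = 0xE883
s_5 = InvRound(s_4, k_3) = 0x0EF8
s_6 = InvRound(s_5, k_2) = 0x3A59
s_7 = InvRound(s_6, k_1) = 0x2A1F
s_8 = InvRound(s_7, k_0) = 0x2143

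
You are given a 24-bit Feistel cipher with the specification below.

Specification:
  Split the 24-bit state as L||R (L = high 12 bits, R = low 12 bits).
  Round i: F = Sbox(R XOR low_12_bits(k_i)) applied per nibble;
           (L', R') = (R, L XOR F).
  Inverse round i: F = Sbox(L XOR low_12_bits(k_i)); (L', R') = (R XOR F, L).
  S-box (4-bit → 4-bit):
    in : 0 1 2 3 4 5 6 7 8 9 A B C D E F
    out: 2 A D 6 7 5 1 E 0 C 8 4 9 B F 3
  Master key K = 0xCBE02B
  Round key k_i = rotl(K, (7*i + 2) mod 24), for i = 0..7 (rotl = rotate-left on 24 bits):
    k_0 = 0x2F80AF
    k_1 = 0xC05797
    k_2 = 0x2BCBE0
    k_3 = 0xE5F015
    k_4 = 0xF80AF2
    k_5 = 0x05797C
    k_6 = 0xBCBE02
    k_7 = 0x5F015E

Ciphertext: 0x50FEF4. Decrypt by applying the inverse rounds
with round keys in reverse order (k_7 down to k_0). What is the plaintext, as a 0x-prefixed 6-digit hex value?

0x1E5568

s_0 = ciphertext = 0x50FEF4
s_1 = InvRound(s_0, k_7) = 0x9AE50F
s_2 = InvRound(s_1, k_6) = 0xB869AE
s_3 = InvRound(s_2, k_5) = 0x496B86
s_4 = InvRound(s_3, k_4) = 0x491496
s_5 = InvRound(s_4, k_3) = 0x391491
s_6 = InvRound(s_5, k_2) = 0x47B391
s_7 = InvRound(s_6, k_1) = 0x56847B
s_8 = InvRound(s_7, k_0) = 0x1E5568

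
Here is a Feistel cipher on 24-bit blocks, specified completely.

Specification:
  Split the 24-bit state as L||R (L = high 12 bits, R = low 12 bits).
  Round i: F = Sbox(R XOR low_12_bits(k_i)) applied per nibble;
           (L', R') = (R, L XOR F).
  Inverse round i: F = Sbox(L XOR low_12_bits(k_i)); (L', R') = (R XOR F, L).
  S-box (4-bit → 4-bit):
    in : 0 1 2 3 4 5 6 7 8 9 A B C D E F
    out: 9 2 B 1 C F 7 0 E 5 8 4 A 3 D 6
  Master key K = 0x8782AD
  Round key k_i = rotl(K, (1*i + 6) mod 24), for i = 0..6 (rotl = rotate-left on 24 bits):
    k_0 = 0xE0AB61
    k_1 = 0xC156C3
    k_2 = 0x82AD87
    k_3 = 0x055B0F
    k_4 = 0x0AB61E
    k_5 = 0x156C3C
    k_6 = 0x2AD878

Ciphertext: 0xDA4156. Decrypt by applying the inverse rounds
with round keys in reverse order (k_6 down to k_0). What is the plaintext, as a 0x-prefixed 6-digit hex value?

s_0 = ciphertext = 0xDA4156
s_1 = InvRound(s_0, k_6) = 0xE6CDA4
s_2 = InvRound(s_1, k_5) = 0x65DE6C
s_3 = InvRound(s_2, k_4) = 0x7AD65D
s_4 = InvRound(s_3, k_3) = 0xCD67AD
s_5 = InvRound(s_4, k_2) = 0x55FCD6
s_6 = InvRound(s_5, k_1) = 0xD8C55F
s_7 = InvRound(s_6, k_0) = 0x28CD8C

0x28CD8C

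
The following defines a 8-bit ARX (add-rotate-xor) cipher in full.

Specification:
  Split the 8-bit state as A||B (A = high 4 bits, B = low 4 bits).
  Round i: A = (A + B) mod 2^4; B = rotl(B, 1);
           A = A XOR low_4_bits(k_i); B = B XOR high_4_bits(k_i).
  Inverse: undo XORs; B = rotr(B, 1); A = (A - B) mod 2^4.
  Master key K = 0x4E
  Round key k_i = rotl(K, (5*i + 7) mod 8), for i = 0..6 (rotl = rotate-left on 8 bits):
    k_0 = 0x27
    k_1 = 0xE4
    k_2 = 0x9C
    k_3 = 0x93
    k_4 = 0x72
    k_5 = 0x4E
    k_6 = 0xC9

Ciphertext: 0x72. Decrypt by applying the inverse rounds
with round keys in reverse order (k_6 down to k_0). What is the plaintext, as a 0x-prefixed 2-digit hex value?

s_0 = ciphertext = 0x72
s_1 = InvRound(s_0, k_6) = 0x77
s_2 = InvRound(s_1, k_5) = 0x09
s_3 = InvRound(s_2, k_4) = 0xB7
s_4 = InvRound(s_3, k_3) = 0x17
s_5 = InvRound(s_4, k_2) = 0x67
s_6 = InvRound(s_5, k_1) = 0x6C
s_7 = InvRound(s_6, k_0) = 0xA7

0xA7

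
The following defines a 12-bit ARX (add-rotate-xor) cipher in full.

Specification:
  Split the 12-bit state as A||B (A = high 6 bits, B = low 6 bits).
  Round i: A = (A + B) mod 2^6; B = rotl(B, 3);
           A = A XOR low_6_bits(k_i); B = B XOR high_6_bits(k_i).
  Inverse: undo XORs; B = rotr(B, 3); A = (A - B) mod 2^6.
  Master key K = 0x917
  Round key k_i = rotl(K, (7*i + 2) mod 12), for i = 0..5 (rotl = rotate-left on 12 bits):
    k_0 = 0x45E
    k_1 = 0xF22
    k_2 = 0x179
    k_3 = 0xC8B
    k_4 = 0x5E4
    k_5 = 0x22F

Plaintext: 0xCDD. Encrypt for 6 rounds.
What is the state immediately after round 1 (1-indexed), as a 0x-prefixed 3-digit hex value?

s_0 = plaintext = 0xCDD
s_1 = Round(s_0, k_0) = 0x3BA
s_2 = Round(s_1, k_1) = 0xAAB
s_3 = Round(s_2, k_2) = 0xB18
s_4 = Round(s_3, k_3) = 0x3F1
s_5 = Round(s_4, k_4) = 0x919
s_6 = Round(s_5, k_5) = 0x483

0x3BA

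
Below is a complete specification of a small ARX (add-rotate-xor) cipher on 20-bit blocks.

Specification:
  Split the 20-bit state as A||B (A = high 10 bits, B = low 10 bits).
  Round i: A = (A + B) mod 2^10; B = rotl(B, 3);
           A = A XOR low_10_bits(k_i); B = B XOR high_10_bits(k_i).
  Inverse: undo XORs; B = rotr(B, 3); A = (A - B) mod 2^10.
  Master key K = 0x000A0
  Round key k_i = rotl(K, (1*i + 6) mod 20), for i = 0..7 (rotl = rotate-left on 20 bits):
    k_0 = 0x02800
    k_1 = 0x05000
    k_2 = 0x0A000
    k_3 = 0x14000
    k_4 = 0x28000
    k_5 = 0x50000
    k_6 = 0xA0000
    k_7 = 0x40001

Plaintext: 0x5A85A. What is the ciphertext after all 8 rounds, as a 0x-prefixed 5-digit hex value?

s_0 = plaintext = 0x5A85A
s_1 = Round(s_0, k_0) = 0x712DA
s_2 = Round(s_1, k_1) = 0x27AC1
s_3 = Round(s_2, k_2) = 0xD7E25
s_4 = Round(s_3, k_3) = 0x6117C
s_5 = Round(s_4, k_4) = 0xC0342
s_6 = Round(s_5, k_5) = 0x90B56
s_7 = Round(s_6, k_6) = 0x66036
s_8 = Round(s_7, k_7) = 0x73CB0

0x73CB0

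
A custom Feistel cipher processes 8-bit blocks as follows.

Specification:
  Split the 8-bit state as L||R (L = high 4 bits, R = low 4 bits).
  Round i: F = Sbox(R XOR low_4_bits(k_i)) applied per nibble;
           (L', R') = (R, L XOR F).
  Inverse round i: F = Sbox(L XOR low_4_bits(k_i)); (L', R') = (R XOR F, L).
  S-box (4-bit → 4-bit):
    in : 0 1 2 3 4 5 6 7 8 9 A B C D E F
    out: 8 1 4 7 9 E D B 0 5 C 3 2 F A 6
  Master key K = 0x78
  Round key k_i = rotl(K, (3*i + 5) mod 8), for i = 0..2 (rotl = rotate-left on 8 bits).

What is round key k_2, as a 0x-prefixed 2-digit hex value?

0xC3

K = 0x78
k_0 = rotl(K, (3*0+5) mod 8) = rotl(K, 5) = 0x0F
k_1 = rotl(K, (3*1+5) mod 8) = rotl(K, 0) = 0x78
k_2 = rotl(K, (3*2+5) mod 8) = rotl(K, 3) = 0xC3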